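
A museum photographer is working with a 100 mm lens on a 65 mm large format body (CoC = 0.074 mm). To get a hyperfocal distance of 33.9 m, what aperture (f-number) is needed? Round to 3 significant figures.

f/4

Rearrange H = f²/(N·c) + f for N: N = f² / ((H − f)·c).
N = 100² / ((33900 − 100) × 0.074) = 10000 / 2501 ≈ 4.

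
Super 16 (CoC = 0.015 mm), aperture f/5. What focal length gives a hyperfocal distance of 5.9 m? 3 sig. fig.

From H = f²/(N·c) + f, with f ≪ H: f ≈ √(H·N·c) = √(5900 × 5 × 0.015) = √442.50 ≈ 21.04 mm.
The +f correction barely moves this — solving exactly, f² + N·c·f − N·c·H = 0 ⇒ f = (−N·c + √((N·c)² + 4·N·c·H))/2 = (−0.075 + √1770.0)/2 ≈ 20.998 mm, so f ≈ 21.0 mm.

21.0 mm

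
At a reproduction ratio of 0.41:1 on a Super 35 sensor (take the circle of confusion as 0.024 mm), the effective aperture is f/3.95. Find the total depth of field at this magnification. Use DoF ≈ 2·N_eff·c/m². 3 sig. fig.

At magnification m, DoF ≈ 2·N_eff·c/m² = 2 × 3.95 × 0.024 / 0.41² = 0.1896 / 0.1681 ≈ 1.13 mm.

1.13 mm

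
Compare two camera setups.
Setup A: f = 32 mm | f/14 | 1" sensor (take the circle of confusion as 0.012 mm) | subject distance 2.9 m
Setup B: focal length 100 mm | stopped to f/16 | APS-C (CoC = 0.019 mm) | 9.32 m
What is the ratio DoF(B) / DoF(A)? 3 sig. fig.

Setup A: H = 32²/(14×0.012) + 32 ≈ 6127.2 mm; DoF = Df − Dn = 5477.2 − 1972.1 ≈ 3505.1 mm.
Setup B: H = 100²/(16×0.019) + 100 ≈ 32994.7 mm; DoF = Df − Dn = 12949.6 − 7279.6 ≈ 5670.0 mm.
Ratio = 5670.0 / 3505.1 ≈ 1.62.

1.62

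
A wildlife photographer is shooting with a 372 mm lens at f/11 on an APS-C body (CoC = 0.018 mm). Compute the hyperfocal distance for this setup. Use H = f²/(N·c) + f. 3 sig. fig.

Hyperfocal distance H = f²/(N·c) + f = 372²/(11 × 0.018) + 372 = 138384/0.198 + 372 ≈ 699281.1 mm ≈ 699 m.

699 m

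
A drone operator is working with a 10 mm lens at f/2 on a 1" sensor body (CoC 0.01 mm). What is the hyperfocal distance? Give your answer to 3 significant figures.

Hyperfocal distance H = f²/(N·c) + f = 10²/(2 × 0.01) + 10 = 100/0.02 + 10 ≈ 5010.0 mm ≈ 5.01 m.

5.01 m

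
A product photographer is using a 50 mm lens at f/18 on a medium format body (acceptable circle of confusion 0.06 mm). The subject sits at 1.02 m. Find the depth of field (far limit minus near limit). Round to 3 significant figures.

1.04 m

Hyperfocal distance H = f²/(N·c) + f = 50²/(18 × 0.06) + 50 = 2500/1.08 + 50 ≈ 2364.8 mm ≈ 2.365 m.
Near limit Dn = s·(H − f)/(H + s − 2f) = 1020 × (2364.8 − 50) / (2364.8 + 1020 − 2 × 50) = 1020 × 2314.8 / 3284.8 ≈ 718.8 mm.
Far limit Df = s·(H − f)/(H − s) = 1020 × (2364.8 − 50) / (2364.8 − 1020) = 1020 × 2314.8 / 1344.8 ≈ 1755.7 mm.
Depth of field = Df − Dn = 1755.7 − 718.8 ≈ 1036.9 mm ≈ 1.04 m.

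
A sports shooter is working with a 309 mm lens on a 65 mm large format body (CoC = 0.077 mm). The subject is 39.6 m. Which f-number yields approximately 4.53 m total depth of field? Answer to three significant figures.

Write h = H − f = f²/(N·c). The thin-lens limits are Dn = s·h/(h + (s−f)) and Df = s·h/(h − (s−f)), so DoF = Df − Dn = 2·s·(s−f)·h / (h² − (s−f)²).
That is a quadratic in h: DoF·h² − 2·s·(s−f)·h − DoF·(s−f)² = 0 ⇒ h = (s−f)·(s + √(s² + DoF²)) / DoF = 39291 × (39600 + √(39600² + 4530²)) / 4530 = 39291 × (39600 + 39858.3) / 4530 ≈ 689182 mm.
Then N = f²/(c·h) = 309² / (0.077 × 689182) = 95481 / 53067 ≈ 1.80.

f/1.80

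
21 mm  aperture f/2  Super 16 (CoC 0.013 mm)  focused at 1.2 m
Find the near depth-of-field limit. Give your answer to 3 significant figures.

Hyperfocal distance H = f²/(N·c) + f = 21²/(2 × 0.013) + 21 = 441/0.026 + 21 ≈ 16982.5 mm ≈ 16.98 m.
Near limit Dn = s·(H − f)/(H + s − 2f) = 1200 × (16982.5 − 21) / (16982.5 + 1200 − 2 × 21) = 1200 × 16961.5 / 18140.5 ≈ 1122.0 mm ≈ 1.12 m.

1.12 m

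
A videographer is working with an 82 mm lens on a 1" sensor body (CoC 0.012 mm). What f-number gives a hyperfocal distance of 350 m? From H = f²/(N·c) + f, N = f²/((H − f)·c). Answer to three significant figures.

Rearrange H = f²/(N·c) + f for N: N = f² / ((H − f)·c).
N = 82² / ((350000 − 82) × 0.012) = 6724 / 4199 ≈ 1.60.

f/1.60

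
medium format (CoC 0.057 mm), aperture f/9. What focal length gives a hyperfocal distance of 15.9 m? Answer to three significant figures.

From H = f²/(N·c) + f, with f ≪ H: f ≈ √(H·N·c) = √(15900 × 9 × 0.057) = √8156.7 ≈ 90.31 mm.
Exact: f² + N·c·f − N·c·H = 0 ⇒ f = (−N·c + √((N·c)² + 4·N·c·H))/2 = (−0.513 + √32627)/2 ≈ 90.058 mm ≈ 90.1 mm.

90.1 mm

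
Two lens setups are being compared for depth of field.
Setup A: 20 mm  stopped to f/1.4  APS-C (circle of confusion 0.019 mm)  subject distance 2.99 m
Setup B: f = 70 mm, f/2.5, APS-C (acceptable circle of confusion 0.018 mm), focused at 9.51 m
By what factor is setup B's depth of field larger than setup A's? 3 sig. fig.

1.35

Setup A: H = 20²/(1.4×0.019) + 20 ≈ 15057.6 mm; DoF = Df − Dn = 3725.9 − 2496.9 ≈ 1229.0 mm.
Setup B: H = 70²/(2.5×0.018) + 70 ≈ 108958.9 mm; DoF = Df − Dn = 10412.7 − 8751.3 ≈ 1661.4 mm.
Ratio = 1661.4 / 1229.0 ≈ 1.35.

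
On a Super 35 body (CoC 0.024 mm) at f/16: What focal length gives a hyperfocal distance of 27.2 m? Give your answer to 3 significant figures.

From H = f²/(N·c) + f, with f ≪ H: f ≈ √(H·N·c) = √(27200 × 16 × 0.024) = √10445 ≈ 102.2 mm.
The +f correction barely moves this — solving exactly, f² + N·c·f − N·c·H = 0 ⇒ f = (−N·c + √((N·c)² + 4·N·c·H))/2 = (−0.384 + √41779)/2 ≈ 102.01 mm, so f ≈ 102 mm.

102 mm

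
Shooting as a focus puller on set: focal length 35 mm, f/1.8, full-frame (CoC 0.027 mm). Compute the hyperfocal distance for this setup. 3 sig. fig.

25.2 m

Hyperfocal distance H = f²/(N·c) + f = 35²/(1.8 × 0.027) + 35 = 1225/0.0486 + 35 ≈ 25240.8 mm ≈ 25.2 m.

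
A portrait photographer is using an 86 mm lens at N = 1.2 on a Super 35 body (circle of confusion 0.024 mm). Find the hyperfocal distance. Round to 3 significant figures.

257 m

Hyperfocal distance H = f²/(N·c) + f = 86²/(1.2 × 0.024) + 86 = 7396/0.0288 + 86 ≈ 256891.6 mm ≈ 257 m.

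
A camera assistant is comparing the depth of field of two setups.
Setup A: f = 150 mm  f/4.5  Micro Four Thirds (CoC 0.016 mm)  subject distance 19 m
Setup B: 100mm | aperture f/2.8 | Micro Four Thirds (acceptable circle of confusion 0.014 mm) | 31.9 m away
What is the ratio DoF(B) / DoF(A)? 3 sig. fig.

Setup A: H = 150²/(4.5×0.016) + 150 ≈ 312650.0 mm; DoF = Df − Dn = 20219.6 − 17919.1 ≈ 2300.5 mm.
Setup B: H = 100²/(2.8×0.014) + 100 ≈ 255202.0 mm; DoF = Df − Dn = 36442.8 − 28364.2 ≈ 8078.6 mm.
Ratio = 8078.6 / 2300.5 ≈ 3.51.

3.51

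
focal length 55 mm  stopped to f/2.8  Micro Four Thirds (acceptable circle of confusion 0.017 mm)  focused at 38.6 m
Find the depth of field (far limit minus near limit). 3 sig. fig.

Hyperfocal distance H = f²/(N·c) + f = 55²/(2.8 × 0.017) + 55 = 3025/0.0476 + 55 ≈ 63605.4 mm ≈ 63.61 m.
Near limit Dn = s·(H − f)/(H + s − 2f) = 38600 × (63605.4 − 55) / (63605.4 + 38600 − 2 × 55) = 38600 × 63550.4 / 102095.4 ≈ 24027 mm.
Far limit Df = s·(H − f)/(H − s) = 38600 × (63605.4 − 55) / (63605.4 − 38600) = 38600 × 63550.4 / 25005.4 ≈ 98101 mm.
Depth of field = Df − Dn = 98101 − 24027 ≈ 74074 mm ≈ 74.1 m.

74.1 m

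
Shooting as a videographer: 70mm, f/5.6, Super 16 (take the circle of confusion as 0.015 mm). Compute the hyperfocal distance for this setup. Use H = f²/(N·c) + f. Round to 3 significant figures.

Hyperfocal distance H = f²/(N·c) + f = 70²/(5.6 × 0.015) + 70 = 4900/0.084 + 70 ≈ 58403.3 mm ≈ 58.4 m.

58.4 m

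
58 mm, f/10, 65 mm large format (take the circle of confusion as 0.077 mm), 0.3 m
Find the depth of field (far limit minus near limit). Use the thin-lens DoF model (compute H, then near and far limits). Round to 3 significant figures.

Hyperfocal distance H = f²/(N·c) + f = 58²/(10 × 0.077) + 58 = 3364/0.77 + 58 ≈ 4426.8 mm ≈ 4.427 m.
Near limit Dn = s·(H − f)/(H + s − 2f) = 300 × (4426.8 − 58) / (4426.8 + 300 − 2 × 58) = 300 × 4368.8 / 4610.8 ≈ 284.254 mm.
Far limit Df = s·(H − f)/(H − s) = 300 × (4426.8 − 58) / (4426.8 − 300) = 300 × 4368.8 / 4126.8 ≈ 317.592 mm.
Depth of field = Df − Dn = 317.592 − 284.254 ≈ 33.338 mm.

33.3 mm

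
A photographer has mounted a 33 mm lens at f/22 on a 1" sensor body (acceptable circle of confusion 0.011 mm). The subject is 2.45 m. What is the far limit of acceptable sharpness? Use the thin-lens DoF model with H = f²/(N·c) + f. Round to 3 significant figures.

Hyperfocal distance H = f²/(N·c) + f = 33²/(22 × 0.011) + 33 = 1089/0.242 + 33 ≈ 4533.0 mm ≈ 4.533 m.
Far limit Df = s·(H − f)/(H − s) = 2450 × (4533.0 − 33) / (4533.0 − 2450) = 2450 × 4500.0 / 2083.0 ≈ 5292.8 mm ≈ 5.29 m.

5.29 m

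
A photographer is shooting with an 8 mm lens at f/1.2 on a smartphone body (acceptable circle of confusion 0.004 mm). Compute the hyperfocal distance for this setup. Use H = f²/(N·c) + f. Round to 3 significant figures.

13.3 m

Hyperfocal distance H = f²/(N·c) + f = 8²/(1.2 × 0.004) + 8 = 64/0.0048 + 8 ≈ 13341.3 mm ≈ 13.3 m.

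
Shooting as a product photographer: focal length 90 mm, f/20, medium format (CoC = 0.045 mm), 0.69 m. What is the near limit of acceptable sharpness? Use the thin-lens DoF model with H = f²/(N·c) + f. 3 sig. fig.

0.647 m

Hyperfocal distance H = f²/(N·c) + f = 90²/(20 × 0.045) + 90 = 8100/0.9 + 90 ≈ 9090.0 mm ≈ 9.090 m.
Near limit Dn = s·(H − f)/(H + s − 2f) = 690 × (9090.0 − 90) / (9090.0 + 690 − 2 × 90) = 690 × 9000.0 / 9600.0 ≈ 646.88 mm ≈ 0.647 m.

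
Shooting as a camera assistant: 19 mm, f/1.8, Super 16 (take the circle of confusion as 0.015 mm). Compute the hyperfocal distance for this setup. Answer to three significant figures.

Hyperfocal distance H = f²/(N·c) + f = 19²/(1.8 × 0.015) + 19 = 361/0.027 + 19 ≈ 13389.4 mm ≈ 13.4 m.

13.4 m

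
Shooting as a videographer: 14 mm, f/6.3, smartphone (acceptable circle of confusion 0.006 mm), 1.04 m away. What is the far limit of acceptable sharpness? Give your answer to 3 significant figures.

Hyperfocal distance H = f²/(N·c) + f = 14²/(6.3 × 0.006) + 14 = 196/0.0378 + 14 ≈ 5199.2 mm ≈ 5.199 m.
Far limit Df = s·(H − f)/(H − s) = 1040 × (5199.2 − 14) / (5199.2 − 1040) = 1040 × 5185.2 / 4159.2 ≈ 1296.6 mm ≈ 1.30 m.

1.30 m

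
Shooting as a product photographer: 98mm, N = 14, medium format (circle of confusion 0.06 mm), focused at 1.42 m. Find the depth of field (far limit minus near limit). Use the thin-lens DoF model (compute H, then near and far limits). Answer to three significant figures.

Hyperfocal distance H = f²/(N·c) + f = 98²/(14 × 0.06) + 98 = 9604/0.84 + 98 ≈ 11531.3 mm ≈ 11.53 m.
Near limit Dn = s·(H − f)/(H + s − 2f) = 1420 × (11531.3 − 98) / (11531.3 + 1420 − 2 × 98) = 1420 × 11433.3 / 12755.3 ≈ 1272.83 mm.
Far limit Df = s·(H − f)/(H − s) = 1420 × (11531.3 − 98) / (11531.3 − 1420) = 1420 × 11433.3 / 10111.3 ≈ 1605.66 mm.
Depth of field = Df − Dn = 1605.66 − 1272.83 ≈ 332.83 mm.

333 mm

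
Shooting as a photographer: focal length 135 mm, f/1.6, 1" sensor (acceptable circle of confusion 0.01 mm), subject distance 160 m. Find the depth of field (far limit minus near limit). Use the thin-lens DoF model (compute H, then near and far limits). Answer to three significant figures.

45.8 m

Hyperfocal distance H = f²/(N·c) + f = 135²/(1.6 × 0.01) + 135 = 18225/0.016 + 135 ≈ 1139197.5 mm ≈ 1139 m.
Near limit Dn = s·(H − f)/(H + s − 2f) = 160000 × (1139197.5 − 135) / (1139197.5 + 160000 − 2 × 135) = 160000 × 1139062.5 / 1298927.5 ≈ 140308 mm.
Far limit Df = s·(H − f)/(H − s) = 160000 × (1139197.5 − 135) / (1139197.5 − 160000) = 160000 × 1139062.5 / 979197.5 ≈ 186122 mm.
Depth of field = Df − Dn = 186122 − 140308 ≈ 45814 mm ≈ 45.8 m.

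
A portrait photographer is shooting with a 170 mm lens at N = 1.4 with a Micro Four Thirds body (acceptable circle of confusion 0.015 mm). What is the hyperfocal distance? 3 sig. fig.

Hyperfocal distance H = f²/(N·c) + f = 170²/(1.4 × 0.015) + 170 = 28900/0.021 + 170 ≈ 1376360.5 mm ≈ 1380 m.

1380 m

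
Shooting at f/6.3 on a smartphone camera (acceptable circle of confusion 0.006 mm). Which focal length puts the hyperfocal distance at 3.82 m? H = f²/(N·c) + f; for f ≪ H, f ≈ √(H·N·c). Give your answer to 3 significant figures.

From H = f²/(N·c) + f, with f ≪ H: f ≈ √(H·N·c) = √(3820 × 6.3 × 0.006) = √144.40 ≈ 12.02 mm.
The +f correction barely moves this — solving exactly, f² + N·c·f − N·c·H = 0 ⇒ f = (−N·c + √((N·c)² + 4·N·c·H))/2 = (−0.0378 + √577.59)/2 ≈ 11.998 mm, so f ≈ 12.0 mm.

12.0 mm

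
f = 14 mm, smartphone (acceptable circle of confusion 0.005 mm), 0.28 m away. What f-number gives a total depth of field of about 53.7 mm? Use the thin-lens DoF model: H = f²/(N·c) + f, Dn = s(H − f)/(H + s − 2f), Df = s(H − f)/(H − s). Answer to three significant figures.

Write h = H − f = f²/(N·c). The thin-lens limits are Dn = s·h/(h + (s−f)) and Df = s·h/(h − (s−f)), so DoF = Df − Dn = 2·s·(s−f)·h / (h² − (s−f)²).
That is a quadratic in h: DoF·h² − 2·s·(s−f)·h − DoF·(s−f)² = 0 ⇒ h = (s−f)·(s + √(s² + DoF²)) / DoF = 266 × (280 + √(280² + 53.7²)) / 53.7 = 266 × (280 + 285.103) / 53.7 ≈ 2799.2 mm.
Then N = f²/(c·h) = 14² / (0.005 × 2799.2) = 196 / 13.996 ≈ 14.

f/14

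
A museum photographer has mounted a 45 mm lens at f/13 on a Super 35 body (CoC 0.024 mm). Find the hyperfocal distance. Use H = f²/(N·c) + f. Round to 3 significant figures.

6.54 m

Hyperfocal distance H = f²/(N·c) + f = 45²/(13 × 0.024) + 45 = 2025/0.312 + 45 ≈ 6535.4 mm ≈ 6.54 m.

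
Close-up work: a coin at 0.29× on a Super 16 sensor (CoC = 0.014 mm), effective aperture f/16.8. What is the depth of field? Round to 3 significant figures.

5.59 mm

At magnification m, DoF ≈ 2·N_eff·c/m² = 2 × 16.8 × 0.014 / 0.29² = 0.4704 / 0.0841 ≈ 5.59 mm.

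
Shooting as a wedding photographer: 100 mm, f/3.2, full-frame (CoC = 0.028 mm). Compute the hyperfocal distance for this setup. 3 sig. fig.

112 m

Hyperfocal distance H = f²/(N·c) + f = 100²/(3.2 × 0.028) + 100 = 10000/0.0896 + 100 ≈ 111707.1 mm ≈ 112 m.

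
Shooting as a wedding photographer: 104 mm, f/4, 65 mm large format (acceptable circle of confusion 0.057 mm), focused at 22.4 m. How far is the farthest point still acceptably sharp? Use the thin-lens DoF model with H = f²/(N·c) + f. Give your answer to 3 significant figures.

42.3 m

Hyperfocal distance H = f²/(N·c) + f = 104²/(4 × 0.057) + 104 = 10816/0.228 + 104 ≈ 47542.6 mm ≈ 47.54 m.
Far limit Df = s·(H − f)/(H − s) = 22400 × (47542.6 − 104) / (47542.6 − 22400) = 22400 × 47438.6 / 25142.6 ≈ 42264 mm ≈ 42.3 m.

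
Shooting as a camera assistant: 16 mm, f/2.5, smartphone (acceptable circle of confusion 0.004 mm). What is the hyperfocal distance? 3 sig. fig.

25.6 m

Hyperfocal distance H = f²/(N·c) + f = 16²/(2.5 × 0.004) + 16 = 256/0.01 + 16 ≈ 25616.0 mm ≈ 25.6 m.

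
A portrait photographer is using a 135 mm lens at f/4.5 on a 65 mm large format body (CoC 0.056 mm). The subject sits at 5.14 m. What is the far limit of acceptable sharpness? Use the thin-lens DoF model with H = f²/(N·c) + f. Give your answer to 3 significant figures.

Hyperfocal distance H = f²/(N·c) + f = 135²/(4.5 × 0.056) + 135 = 18225/0.252 + 135 ≈ 72456.4 mm ≈ 72.46 m.
Far limit Df = s·(H − f)/(H − s) = 5140 × (72456.4 − 135) / (72456.4 − 5140) = 5140 × 72321.4 / 67316.4 ≈ 5522.2 mm ≈ 5.52 m.

5.52 m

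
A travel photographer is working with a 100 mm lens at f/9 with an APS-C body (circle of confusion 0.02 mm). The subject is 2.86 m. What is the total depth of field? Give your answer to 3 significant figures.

Hyperfocal distance H = f²/(N·c) + f = 100²/(9 × 0.02) + 100 = 10000/0.18 + 100 ≈ 55655.6 mm ≈ 55.66 m.
Near limit Dn = s·(H − f)/(H + s − 2f) = 2860 × (55655.6 − 100) / (55655.6 + 2860 − 2 × 100) = 2860 × 55555.6 / 58315.6 ≈ 2724.64 mm.
Far limit Df = s·(H − f)/(H − s) = 2860 × (55655.6 − 100) / (55655.6 − 2860) = 2860 × 55555.6 / 52795.6 ≈ 3009.51 mm.
Depth of field = Df − Dn = 3009.51 − 2724.64 ≈ 284.87 mm.

285 mm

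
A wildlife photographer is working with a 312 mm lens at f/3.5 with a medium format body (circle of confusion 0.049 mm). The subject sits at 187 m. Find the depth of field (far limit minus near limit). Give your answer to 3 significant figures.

Hyperfocal distance H = f²/(N·c) + f = 312²/(3.5 × 0.049) + 312 = 97344/0.1715 + 312 ≈ 567915.5 mm ≈ 567.9 m.
Near limit Dn = s·(H − f)/(H + s − 2f) = 187000 × (567915.5 − 312) / (567915.5 + 187000 − 2 × 312) = 187000 × 567603.5 / 754291.5 ≈ 140717 mm.
Far limit Df = s·(H − f)/(H − s) = 187000 × (567915.5 − 312) / (567915.5 − 187000) = 187000 × 567603.5 / 380915.5 ≈ 278649 mm.
Depth of field = Df − Dn = 278649 − 140717 ≈ 137932 mm ≈ 138 m.

138 m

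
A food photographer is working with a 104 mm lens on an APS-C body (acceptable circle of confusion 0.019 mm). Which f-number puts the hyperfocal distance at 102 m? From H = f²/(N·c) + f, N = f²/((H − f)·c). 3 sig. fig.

Rearrange H = f²/(N·c) + f for N: N = f² / ((H − f)·c).
N = 104² / ((102000 − 104) × 0.019) = 10816 / 1936 ≈ 5.59.

f/5.59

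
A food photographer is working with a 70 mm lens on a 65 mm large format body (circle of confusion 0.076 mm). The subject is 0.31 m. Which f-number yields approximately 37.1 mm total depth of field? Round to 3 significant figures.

Write h = H − f = f²/(N·c). The thin-lens limits are Dn = s·h/(h + (s−f)) and Df = s·h/(h − (s−f)), so DoF = Df − Dn = 2·s·(s−f)·h / (h² − (s−f)²).
That is a quadratic in h: DoF·h² − 2·s·(s−f)·h − DoF·(s−f)² = 0 ⇒ h = (s−f)·(s + √(s² + DoF²)) / DoF = 240 × (310 + √(310² + 37.1²)) / 37.1 = 240 × (310 + 312.212) / 37.1 ≈ 4025.1 mm.
Then N = f²/(c·h) = 70² / (0.076 × 4025.1) = 4900 / 305.91 ≈ 16.

f/16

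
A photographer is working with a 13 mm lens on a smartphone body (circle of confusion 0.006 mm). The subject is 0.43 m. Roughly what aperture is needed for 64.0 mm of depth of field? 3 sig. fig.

Write h = H − f = f²/(N·c). The thin-lens limits are Dn = s·h/(h + (s−f)) and Df = s·h/(h − (s−f)), so DoF = Df − Dn = 2·s·(s−f)·h / (h² − (s−f)²).
That is a quadratic in h: DoF·h² − 2·s·(s−f)·h − DoF·(s−f)² = 0 ⇒ h = (s−f)·(s + √(s² + DoF²)) / DoF = 417 × (430 + √(430² + 64²)) / 64 = 417 × (430 + 434.737) / 64 ≈ 5634.3 mm.
Then N = f²/(c·h) = 13² / (0.006 × 5634.3) = 169 / 33.806 ≈ 5.

f/5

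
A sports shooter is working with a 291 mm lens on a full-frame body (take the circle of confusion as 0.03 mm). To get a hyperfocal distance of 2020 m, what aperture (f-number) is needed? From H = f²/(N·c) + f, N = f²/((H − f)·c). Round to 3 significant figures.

Rearrange H = f²/(N·c) + f for N: N = f² / ((H − f)·c).
N = 291² / ((2020000 − 291) × 0.03) = 84681 / 60591 ≈ 1.40.

f/1.40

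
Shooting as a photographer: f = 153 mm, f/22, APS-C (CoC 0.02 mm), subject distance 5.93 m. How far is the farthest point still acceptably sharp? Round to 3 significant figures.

Hyperfocal distance H = f²/(N·c) + f = 153²/(22 × 0.02) + 153 = 23409/0.44 + 153 ≈ 53355.3 mm ≈ 53.36 m.
Far limit Df = s·(H − f)/(H − s) = 5930 × (53355.3 − 153) / (53355.3 − 5930) = 5930 × 53202.3 / 47425.3 ≈ 6652.3 mm ≈ 6.65 m.

6.65 m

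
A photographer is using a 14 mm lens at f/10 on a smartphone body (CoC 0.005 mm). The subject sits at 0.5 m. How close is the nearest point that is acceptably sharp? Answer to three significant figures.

Hyperfocal distance H = f²/(N·c) + f = 14²/(10 × 0.005) + 14 = 196/0.05 + 14 ≈ 3934.0 mm ≈ 3.934 m.
Near limit Dn = s·(H − f)/(H + s − 2f) = 500 × (3934.0 − 14) / (3934.0 + 500 − 2 × 14) = 500 × 3920.0 / 4406.0 ≈ 444.85 mm.

445 mm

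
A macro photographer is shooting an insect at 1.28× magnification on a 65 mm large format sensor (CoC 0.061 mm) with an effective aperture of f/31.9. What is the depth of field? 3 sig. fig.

2.38 mm

At magnification m, DoF ≈ 2·N_eff·c/m² = 2 × 31.9 × 0.061 / 1.28² = 3.892 / 1.638 ≈ 2.38 mm.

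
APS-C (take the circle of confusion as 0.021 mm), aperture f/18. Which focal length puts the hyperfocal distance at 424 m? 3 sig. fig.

From H = f²/(N·c) + f, with f ≪ H: f ≈ √(H·N·c) = √(424000 × 18 × 0.021) = √160272 ≈ 400.3 mm.
The +f correction barely moves this — solving exactly, f² + N·c·f − N·c·H = 0 ⇒ f = (−N·c + √((N·c)² + 4·N·c·H))/2 = (−0.378 + √641088)/2 ≈ 400.15 mm, so f ≈ 400 mm.

400 mm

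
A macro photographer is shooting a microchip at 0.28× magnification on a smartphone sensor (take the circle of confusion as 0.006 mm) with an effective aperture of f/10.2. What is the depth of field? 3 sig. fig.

At magnification m, DoF ≈ 2·N_eff·c/m² = 2 × 10.2 × 0.006 / 0.28² = 0.1224 / 0.0784 ≈ 1.56 mm.

1.56 mm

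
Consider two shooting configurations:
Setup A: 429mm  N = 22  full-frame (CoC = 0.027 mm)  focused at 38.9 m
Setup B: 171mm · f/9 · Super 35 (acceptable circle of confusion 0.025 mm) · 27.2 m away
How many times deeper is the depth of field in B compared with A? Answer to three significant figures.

Setup A: H = 429²/(22×0.027) + 429 ≈ 310262.3 mm; DoF = Df − Dn = 44414.8 − 34603.4 ≈ 9811.4 mm.
Setup B: H = 171²/(9×0.025) + 171 ≈ 130131.0 mm; DoF = Df − Dn = 34343 − 22517 ≈ 11826 mm.
Ratio = 11826 / 9811.4 ≈ 1.21.

1.21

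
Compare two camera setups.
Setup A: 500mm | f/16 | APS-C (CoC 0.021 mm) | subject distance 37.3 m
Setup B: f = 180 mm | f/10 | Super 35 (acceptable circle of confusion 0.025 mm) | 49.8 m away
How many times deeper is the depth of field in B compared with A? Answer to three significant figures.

12.1

Setup A: H = 500²/(16×0.021) + 500 ≈ 744547.6 mm; DoF = Df − Dn = 39240.8 − 35542.1 ≈ 3698.7 mm.
Setup B: H = 180²/(10×0.025) + 180 ≈ 129780.0 mm; DoF = Df − Dn = 80696 − 36012 ≈ 44684 mm.
Ratio = 44684 / 3698.7 ≈ 12.1.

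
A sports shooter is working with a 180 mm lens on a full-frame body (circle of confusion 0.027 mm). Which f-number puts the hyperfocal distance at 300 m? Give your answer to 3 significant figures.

f/4

Rearrange H = f²/(N·c) + f for N: N = f² / ((H − f)·c).
N = 180² / ((300000 − 180) × 0.027) = 32400 / 8095 ≈ 4.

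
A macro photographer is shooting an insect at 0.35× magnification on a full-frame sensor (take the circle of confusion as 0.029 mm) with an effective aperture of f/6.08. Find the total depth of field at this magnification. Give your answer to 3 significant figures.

At magnification m, DoF ≈ 2·N_eff·c/m² = 2 × 6.08 × 0.029 / 0.35² = 0.3526 / 0.1225 ≈ 2.88 mm.

2.88 mm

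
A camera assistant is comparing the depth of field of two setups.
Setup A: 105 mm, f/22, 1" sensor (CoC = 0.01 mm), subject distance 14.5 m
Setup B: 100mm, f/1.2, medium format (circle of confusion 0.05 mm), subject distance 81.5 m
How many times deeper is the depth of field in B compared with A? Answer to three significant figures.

Setup A: H = 105²/(22×0.01) + 105 ≈ 50218.6 mm; DoF = Df − Dn = 20343.7 − 11264.3 ≈ 9079.4 mm.
Setup B: H = 100²/(1.2×0.05) + 100 ≈ 166766.7 mm; DoF = Df − Dn = 159304 − 54757 ≈ 104547 mm.
Ratio = 104547 / 9079.4 ≈ 11.5.

11.5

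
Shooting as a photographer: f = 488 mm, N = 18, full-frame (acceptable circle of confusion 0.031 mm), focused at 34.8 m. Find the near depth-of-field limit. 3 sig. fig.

32.2 m

Hyperfocal distance H = f²/(N·c) + f = 488²/(18 × 0.031) + 488 = 238144/0.558 + 488 ≈ 427269.4 mm ≈ 427.3 m.
Near limit Dn = s·(H − f)/(H + s − 2f) = 34800 × (427269.4 − 488) / (427269.4 + 34800 − 2 × 488) = 34800 × 426781.4 / 461093.4 ≈ 32210 mm ≈ 32.2 m.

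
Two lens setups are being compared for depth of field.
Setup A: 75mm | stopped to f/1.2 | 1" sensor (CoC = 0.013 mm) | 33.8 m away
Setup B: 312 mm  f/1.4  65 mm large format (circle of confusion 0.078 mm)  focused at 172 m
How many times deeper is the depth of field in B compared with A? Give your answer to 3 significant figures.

Setup A: H = 75²/(1.2×0.013) + 75 ≈ 360651.9 mm; DoF = Df − Dn = 37287.5 − 30909.1 ≈ 6378.4 mm.
Setup B: H = 312²/(1.4×0.078) + 312 ≈ 891740.6 mm; DoF = Df − Dn = 213029 − 144223 ≈ 68806 mm.
Ratio = 68806 / 6378.4 ≈ 10.8.

10.8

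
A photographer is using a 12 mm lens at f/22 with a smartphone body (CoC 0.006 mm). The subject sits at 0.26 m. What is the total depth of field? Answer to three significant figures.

Hyperfocal distance H = f²/(N·c) + f = 12²/(22 × 0.006) + 12 = 144/0.132 + 12 ≈ 1102.9 mm ≈ 1.103 m.
Near limit Dn = s·(H − f)/(H + s − 2f) = 260 × (1102.9 − 12) / (1102.9 + 260 − 2 × 12) = 260 × 1090.9 / 1338.9 ≈ 211.84 mm.
Far limit Df = s·(H − f)/(H − s) = 260 × (1102.9 − 12) / (1102.9 − 260) = 260 × 1090.9 / 842.9 ≈ 336.50 mm.
Depth of field = Df − Dn = 336.50 − 211.84 ≈ 124.66 mm.

125 mm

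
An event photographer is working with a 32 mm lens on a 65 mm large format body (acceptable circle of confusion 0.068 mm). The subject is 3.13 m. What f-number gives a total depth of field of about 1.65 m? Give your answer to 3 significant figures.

Write h = H − f = f²/(N·c). The thin-lens limits are Dn = s·h/(h + (s−f)) and Df = s·h/(h − (s−f)), so DoF = Df − Dn = 2·s·(s−f)·h / (h² − (s−f)²).
That is a quadratic in h: DoF·h² − 2·s·(s−f)·h − DoF·(s−f)² = 0 ⇒ h = (s−f)·(s + √(s² + DoF²)) / DoF = 3098 × (3130 + √(3130² + 1650²)) / 1650 = 3098 × (3130 + 3538.28) / 1650 ≈ 12520 mm.
Then N = f²/(c·h) = 32² / (0.068 × 12520) = 1024 / 851.37 ≈ 1.20.

f/1.20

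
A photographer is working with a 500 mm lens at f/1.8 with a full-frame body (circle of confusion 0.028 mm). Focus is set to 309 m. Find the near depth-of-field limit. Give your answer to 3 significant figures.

291 m

Hyperfocal distance H = f²/(N·c) + f = 500²/(1.8 × 0.028) + 500 = 250000/0.0504 + 500 ≈ 4960817.5 mm ≈ 4961 m.
Near limit Dn = s·(H − f)/(H + s − 2f) = 309000 × (4960817.5 − 500) / (4960817.5 + 309000 − 2 × 500) = 309000 × 4960317.5 / 5268817.5 ≈ 290907 mm ≈ 291 m.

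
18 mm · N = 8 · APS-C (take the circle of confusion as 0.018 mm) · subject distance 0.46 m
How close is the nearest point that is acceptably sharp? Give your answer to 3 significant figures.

Hyperfocal distance H = f²/(N·c) + f = 18²/(8 × 0.018) + 18 = 324/0.144 + 18 ≈ 2268.0 mm ≈ 2.268 m.
Near limit Dn = s·(H − f)/(H + s − 2f) = 460 × (2268.0 − 18) / (2268.0 + 460 − 2 × 18) = 460 × 2250.0 / 2692.0 ≈ 384.47 mm.

384 mm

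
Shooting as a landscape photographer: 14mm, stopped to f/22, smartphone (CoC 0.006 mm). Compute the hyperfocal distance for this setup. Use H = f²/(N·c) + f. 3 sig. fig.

1.50 m

Hyperfocal distance H = f²/(N·c) + f = 14²/(22 × 0.006) + 14 = 196/0.132 + 14 ≈ 1498.8 mm ≈ 1.50 m.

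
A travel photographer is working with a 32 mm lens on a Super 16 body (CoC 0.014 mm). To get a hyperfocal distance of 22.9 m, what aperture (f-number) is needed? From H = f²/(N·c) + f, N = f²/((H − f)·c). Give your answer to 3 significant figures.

Rearrange H = f²/(N·c) + f for N: N = f² / ((H − f)·c).
N = 32² / ((22900 − 32) × 0.014) = 1024 / 320.2 ≈ 3.20.

f/3.20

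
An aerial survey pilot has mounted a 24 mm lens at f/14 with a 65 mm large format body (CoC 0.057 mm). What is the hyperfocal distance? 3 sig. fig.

0.746 m

Hyperfocal distance H = f²/(N·c) + f = 24²/(14 × 0.057) + 24 = 576/0.798 + 24 ≈ 745.8 mm ≈ 0.746 m.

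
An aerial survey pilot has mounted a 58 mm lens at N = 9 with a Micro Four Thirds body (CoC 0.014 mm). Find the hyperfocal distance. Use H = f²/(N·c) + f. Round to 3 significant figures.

26.8 m

Hyperfocal distance H = f²/(N·c) + f = 58²/(9 × 0.014) + 58 = 3364/0.126 + 58 ≈ 26756.4 mm ≈ 26.8 m.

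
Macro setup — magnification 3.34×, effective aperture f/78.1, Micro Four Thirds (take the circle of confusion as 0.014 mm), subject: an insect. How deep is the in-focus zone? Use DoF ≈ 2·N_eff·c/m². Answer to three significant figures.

0.196 mm

At magnification m, DoF ≈ 2·N_eff·c/m² = 2 × 78.1 × 0.014 / 3.34² = 2.187 / 11.16 ≈ 0.196 mm.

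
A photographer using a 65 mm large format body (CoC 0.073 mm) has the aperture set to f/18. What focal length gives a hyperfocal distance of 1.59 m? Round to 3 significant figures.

From H = f²/(N·c) + f, with f ≪ H: f ≈ √(H·N·c) = √(1590 × 18 × 0.073) = √2089.3 ≈ 45.71 mm.
Exact: f² + N·c·f − N·c·H = 0 ⇒ f = (−N·c + √((N·c)² + 4·N·c·H))/2 = (−1.314 + √8358.8)/2 ≈ 45.056 mm ≈ 45.1 mm.

45.1 mm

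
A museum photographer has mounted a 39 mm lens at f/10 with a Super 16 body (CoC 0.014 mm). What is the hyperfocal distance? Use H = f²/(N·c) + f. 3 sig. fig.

10.9 m

Hyperfocal distance H = f²/(N·c) + f = 39²/(10 × 0.014) + 39 = 1521/0.14 + 39 ≈ 10903.3 mm ≈ 10.9 m.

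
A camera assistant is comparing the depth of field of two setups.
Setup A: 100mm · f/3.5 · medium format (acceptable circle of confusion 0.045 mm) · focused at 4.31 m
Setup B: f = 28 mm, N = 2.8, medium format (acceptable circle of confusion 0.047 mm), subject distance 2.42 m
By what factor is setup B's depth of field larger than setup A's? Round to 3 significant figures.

4.04

Setup A: H = 100²/(3.5×0.045) + 100 ≈ 63592.1 mm; DoF = Df − Dn = 4616.08 − 4041.99 ≈ 574.09 mm.
Setup B: H = 28²/(2.8×0.047) + 28 ≈ 5985.4 mm; DoF = Df − Dn = 4043.5 − 1726.7 ≈ 2316.8 mm.
Ratio = 2316.8 / 574.09 ≈ 4.04.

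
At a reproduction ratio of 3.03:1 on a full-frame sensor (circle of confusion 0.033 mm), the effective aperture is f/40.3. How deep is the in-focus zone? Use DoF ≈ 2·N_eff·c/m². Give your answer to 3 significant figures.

0.290 mm

At magnification m, DoF ≈ 2·N_eff·c/m² = 2 × 40.3 × 0.033 / 3.03² = 2.66 / 9.181 ≈ 0.29 mm.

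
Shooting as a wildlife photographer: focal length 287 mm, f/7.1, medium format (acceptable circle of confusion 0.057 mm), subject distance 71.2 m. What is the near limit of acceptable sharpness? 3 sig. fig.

Hyperfocal distance H = f²/(N·c) + f = 287²/(7.1 × 0.057) + 287 = 82369/0.4047 + 287 ≈ 203818.0 mm ≈ 203.8 m.
Near limit Dn = s·(H − f)/(H + s − 2f) = 71200 × (203818.0 − 287) / (203818.0 + 71200 − 2 × 287) = 71200 × 203531.0 / 274444.0 ≈ 52803 mm ≈ 52.8 m.

52.8 m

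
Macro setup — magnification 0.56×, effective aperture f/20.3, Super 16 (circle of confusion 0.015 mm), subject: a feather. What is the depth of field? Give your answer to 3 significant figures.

At magnification m, DoF ≈ 2·N_eff·c/m² = 2 × 20.3 × 0.015 / 0.56² = 0.609 / 0.3136 ≈ 1.94 mm.

1.94 mm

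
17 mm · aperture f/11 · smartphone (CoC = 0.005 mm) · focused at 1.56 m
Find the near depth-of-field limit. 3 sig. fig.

1.21 m

Hyperfocal distance H = f²/(N·c) + f = 17²/(11 × 0.005) + 17 = 289/0.055 + 17 ≈ 5271.5 mm ≈ 5.272 m.
Near limit Dn = s·(H − f)/(H + s − 2f) = 1560 × (5271.5 − 17) / (5271.5 + 1560 − 2 × 17) = 1560 × 5254.5 / 6797.5 ≈ 1205.9 mm ≈ 1.21 m.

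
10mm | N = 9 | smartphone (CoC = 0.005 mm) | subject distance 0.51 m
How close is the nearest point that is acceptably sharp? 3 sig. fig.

Hyperfocal distance H = f²/(N·c) + f = 10²/(9 × 0.005) + 10 = 100/0.045 + 10 ≈ 2232.2 mm ≈ 2.232 m.
Near limit Dn = s·(H − f)/(H + s − 2f) = 510 × (2232.2 − 10) / (2232.2 + 510 − 2 × 10) = 510 × 2222.2 / 2722.2 ≈ 416.33 mm.

416 mm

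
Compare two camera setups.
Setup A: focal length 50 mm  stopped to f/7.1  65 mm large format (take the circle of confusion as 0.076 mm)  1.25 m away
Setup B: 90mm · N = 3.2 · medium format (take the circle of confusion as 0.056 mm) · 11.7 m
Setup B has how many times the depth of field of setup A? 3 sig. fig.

Setup A: H = 50²/(7.1×0.076) + 50 ≈ 4683.1 mm; DoF = Df − Dn = 1686.93 − 992.85 ≈ 694.08 mm.
Setup B: H = 90²/(3.2×0.056) + 90 ≈ 45290.9 mm; DoF = Df − Dn = 15743.9 − 9309.0 ≈ 6434.9 mm.
Ratio = 6434.9 / 694.08 ≈ 9.27.

9.27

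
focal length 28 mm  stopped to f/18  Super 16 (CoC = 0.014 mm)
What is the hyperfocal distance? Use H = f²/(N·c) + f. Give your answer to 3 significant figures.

Hyperfocal distance H = f²/(N·c) + f = 28²/(18 × 0.014) + 28 = 784/0.252 + 28 ≈ 3139.1 mm ≈ 3.14 m.

3.14 m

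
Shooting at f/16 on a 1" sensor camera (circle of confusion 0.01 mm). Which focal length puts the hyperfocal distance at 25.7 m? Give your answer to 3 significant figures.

64.0 mm

From H = f²/(N·c) + f, with f ≪ H: f ≈ √(H·N·c) = √(25700 × 16 × 0.01) = √4112.0 ≈ 64.12 mm.
Exact: f² + N·c·f − N·c·H = 0 ⇒ f = (−N·c + √((N·c)² + 4·N·c·H))/2 = (−0.16 + √16448)/2 ≈ 64.045 mm ≈ 64.0 mm.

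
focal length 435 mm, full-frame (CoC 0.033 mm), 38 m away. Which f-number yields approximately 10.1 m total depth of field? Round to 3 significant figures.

Write h = H − f = f²/(N·c). The thin-lens limits are Dn = s·h/(h + (s−f)) and Df = s·h/(h − (s−f)), so DoF = Df − Dn = 2·s·(s−f)·h / (h² − (s−f)²).
That is a quadratic in h: DoF·h² − 2·s·(s−f)·h − DoF·(s−f)² = 0 ⇒ h = (s−f)·(s + √(s² + DoF²)) / DoF = 37565 × (38000 + √(38000² + 10100²)) / 10100 = 37565 × (38000 + 39319.3) / 10100 ≈ 287574 mm.
Then N = f²/(c·h) = 435² / (0.033 × 287574) = 189225 / 9490.0 ≈ 19.9.

f/19.9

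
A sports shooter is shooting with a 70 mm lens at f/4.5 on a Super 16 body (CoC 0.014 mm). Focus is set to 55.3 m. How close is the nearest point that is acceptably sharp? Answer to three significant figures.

Hyperfocal distance H = f²/(N·c) + f = 70²/(4.5 × 0.014) + 70 = 4900/0.063 + 70 ≈ 77847.8 mm ≈ 77.85 m.
Near limit Dn = s·(H − f)/(H + s − 2f) = 55300 × (77847.8 − 70) / (77847.8 + 55300 − 2 × 70) = 55300 × 77777.8 / 133007.8 ≈ 32337 mm ≈ 32.3 m.

32.3 m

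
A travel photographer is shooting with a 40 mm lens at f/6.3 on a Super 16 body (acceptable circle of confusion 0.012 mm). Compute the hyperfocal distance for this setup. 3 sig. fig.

21.2 m

Hyperfocal distance H = f²/(N·c) + f = 40²/(6.3 × 0.012) + 40 = 1600/0.0756 + 40 ≈ 21204.0 mm ≈ 21.2 m.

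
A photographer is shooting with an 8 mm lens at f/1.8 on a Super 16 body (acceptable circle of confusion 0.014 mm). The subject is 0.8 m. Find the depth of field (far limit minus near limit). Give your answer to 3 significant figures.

0.553 m

Hyperfocal distance H = f²/(N·c) + f = 8²/(1.8 × 0.014) + 8 = 64/0.0252 + 8 ≈ 2547.7 mm ≈ 2.548 m.
Near limit Dn = s·(H − f)/(H + s − 2f) = 800 × (2547.7 − 8) / (2547.7 + 800 − 2 × 8) = 800 × 2539.7 / 3331.7 ≈ 609.83 mm.
Far limit Df = s·(H − f)/(H − s) = 800 × (2547.7 − 8) / (2547.7 − 800) = 800 × 2539.7 / 1747.7 ≈ 1162.54 mm.
Depth of field = Df − Dn = 1162.54 − 609.83 ≈ 552.71 mm ≈ 0.553 m.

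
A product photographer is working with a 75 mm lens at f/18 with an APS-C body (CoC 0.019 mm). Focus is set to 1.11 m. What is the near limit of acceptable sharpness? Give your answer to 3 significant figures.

Hyperfocal distance H = f²/(N·c) + f = 75²/(18 × 0.019) + 75 = 5625/0.342 + 75 ≈ 16522.4 mm ≈ 16.52 m.
Near limit Dn = s·(H − f)/(H + s − 2f) = 1110 × (16522.4 − 75) / (16522.4 + 1110 − 2 × 75) = 1110 × 16447.4 / 17482.4 ≈ 1044.3 mm ≈ 1.04 m.

1.04 m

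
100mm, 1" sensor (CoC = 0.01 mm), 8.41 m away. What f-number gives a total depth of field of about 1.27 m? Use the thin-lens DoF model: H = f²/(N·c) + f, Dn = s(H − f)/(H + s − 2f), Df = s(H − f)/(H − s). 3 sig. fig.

Write h = H − f = f²/(N·c). The thin-lens limits are Dn = s·h/(h + (s−f)) and Df = s·h/(h − (s−f)), so DoF = Df − Dn = 2·s·(s−f)·h / (h² − (s−f)²).
That is a quadratic in h: DoF·h² − 2·s·(s−f)·h − DoF·(s−f)² = 0 ⇒ h = (s−f)·(s + √(s² + DoF²)) / DoF = 8310 × (8410 + √(8410² + 1270²)) / 1270 = 8310 × (8410 + 8505.35) / 1270 ≈ 110682 mm.
Then N = f²/(c·h) = 100² / (0.01 × 110682) = 10000 / 1106.8 ≈ 9.03.

f/9.03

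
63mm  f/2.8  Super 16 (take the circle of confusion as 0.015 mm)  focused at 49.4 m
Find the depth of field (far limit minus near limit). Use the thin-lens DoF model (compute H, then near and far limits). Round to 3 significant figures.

Hyperfocal distance H = f²/(N·c) + f = 63²/(2.8 × 0.015) + 63 = 3969/0.042 + 63 ≈ 94563.0 mm ≈ 94.56 m.
Near limit Dn = s·(H − f)/(H + s − 2f) = 49400 × (94563.0 − 63) / (94563.0 + 49400 − 2 × 63) = 49400 × 94500.0 / 143837.0 ≈ 32455 mm.
Far limit Df = s·(H − f)/(H − s) = 49400 × (94563.0 − 63) / (94563.0 − 49400) = 49400 × 94500.0 / 45163.0 ≈ 103366 mm.
Depth of field = Df − Dn = 103366 − 32455 ≈ 70911 mm ≈ 70.9 m.

70.9 m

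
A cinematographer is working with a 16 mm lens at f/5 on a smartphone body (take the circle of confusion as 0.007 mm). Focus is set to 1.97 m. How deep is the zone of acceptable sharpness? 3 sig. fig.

1.13 m

Hyperfocal distance H = f²/(N·c) + f = 16²/(5 × 0.007) + 16 = 256/0.035 + 16 ≈ 7330.3 mm ≈ 7.330 m.
Near limit Dn = s·(H − f)/(H + s − 2f) = 1970 × (7330.3 − 16) / (7330.3 + 1970 − 2 × 16) = 1970 × 7314.3 / 9268.3 ≈ 1554.7 mm.
Far limit Df = s·(H − f)/(H − s) = 1970 × (7330.3 − 16) / (7330.3 − 1970) = 1970 × 7314.3 / 5360.3 ≈ 2688.1 mm.
Depth of field = Df − Dn = 2688.1 − 1554.7 ≈ 1133.4 mm ≈ 1.13 m.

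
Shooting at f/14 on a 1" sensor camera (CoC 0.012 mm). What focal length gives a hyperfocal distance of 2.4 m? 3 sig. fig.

20.0 mm

From H = f²/(N·c) + f, with f ≪ H: f ≈ √(H·N·c) = √(2400 × 14 × 0.012) = √403.20 ≈ 20.08 mm.
Exact: f² + N·c·f − N·c·H = 0 ⇒ f = (−N·c + √((N·c)² + 4·N·c·H))/2 = (−0.168 + √1612.8)/2 ≈ 19.996 mm ≈ 20.0 mm.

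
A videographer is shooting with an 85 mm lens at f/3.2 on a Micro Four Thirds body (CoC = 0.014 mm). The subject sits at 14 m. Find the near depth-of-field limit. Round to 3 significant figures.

12.9 m

Hyperfocal distance H = f²/(N·c) + f = 85²/(3.2 × 0.014) + 85 = 7225/0.0448 + 85 ≈ 161357.3 mm ≈ 161.4 m.
Near limit Dn = s·(H − f)/(H + s − 2f) = 14000 × (161357.3 − 85) / (161357.3 + 14000 − 2 × 85) = 14000 × 161272.3 / 175187.3 ≈ 12888 mm ≈ 12.9 m.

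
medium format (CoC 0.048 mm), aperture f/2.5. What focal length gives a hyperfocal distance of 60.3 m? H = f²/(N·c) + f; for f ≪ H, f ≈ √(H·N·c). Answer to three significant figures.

85.0 mm

From H = f²/(N·c) + f, with f ≪ H: f ≈ √(H·N·c) = √(60300 × 2.5 × 0.048) = √7236.0 ≈ 85.06 mm.
Exact: f² + N·c·f − N·c·H = 0 ⇒ f = (−N·c + √((N·c)² + 4·N·c·H))/2 = (−0.12 + √28944)/2 ≈ 85.005 mm ≈ 85.0 mm.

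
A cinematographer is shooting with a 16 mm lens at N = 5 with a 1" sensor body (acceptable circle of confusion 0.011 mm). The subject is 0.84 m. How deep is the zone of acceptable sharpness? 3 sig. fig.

307 mm

Hyperfocal distance H = f²/(N·c) + f = 16²/(5 × 0.011) + 16 = 256/0.055 + 16 ≈ 4670.5 mm ≈ 4.671 m.
Near limit Dn = s·(H − f)/(H + s − 2f) = 840 × (4670.5 − 16) / (4670.5 + 840 − 2 × 16) = 840 × 4654.5 / 5478.5 ≈ 713.66 mm.
Far limit Df = s·(H − f)/(H − s) = 840 × (4670.5 − 16) / (4670.5 − 840) = 840 × 4654.5 / 3830.5 ≈ 1020.69 mm.
Depth of field = Df − Dn = 1020.69 − 713.66 ≈ 307.03 mm.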